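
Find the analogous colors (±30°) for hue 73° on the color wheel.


Base hue: 73°
Left analog: (73 - 30) mod 360 = 43°
Right analog: (73 + 30) mod 360 = 103°
Analogous hues = 43° and 103°


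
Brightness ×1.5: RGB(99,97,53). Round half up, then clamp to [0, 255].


Multiply each channel by 1.5, round half up, clamp to [0, 255]
R: 99×1.5 = 148.5 → round → 149
G: 97×1.5 = 145.5 → round → 146
B: 53×1.5 = 79.5 → round → 80
= RGB(149, 146, 80)


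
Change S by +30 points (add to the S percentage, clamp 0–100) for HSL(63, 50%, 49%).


Original S = 50%
Adjustment = +30 percentage points
New S = 50 + (30) = 80
Clamp to [0, 100] → 80
= HSL(63°, 80%, 49%)


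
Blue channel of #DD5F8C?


Color: #DD5F8C
R = DD = 221
G = 5F = 95
B = 8C = 140
Blue = 140


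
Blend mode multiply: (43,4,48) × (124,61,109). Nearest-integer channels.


Multiply: C = A×B/255, rounded to nearest integer
R: 43×124/255 = 5332/255 ≈ 20.910 → 21
G: 4×61/255 = 244/255 ≈ 0.957 → 1
B: 48×109/255 = 5232/255 ≈ 20.518 → 21
= RGB(21, 1, 21)


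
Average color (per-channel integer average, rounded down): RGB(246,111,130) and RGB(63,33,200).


Midpoint: each channel = ⌊(C₁+C₂)/2⌋
R: ⌊(246+63)/2⌋ = 154
G: ⌊(111+33)/2⌋ = 72
B: ⌊(130+200)/2⌋ = 165
= RGB(154, 72, 165)


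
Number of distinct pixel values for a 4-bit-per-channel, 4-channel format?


Total bits = 4 bits/channel × 4 channels = 16 bits
Distinct pixel values = 2^16
= 65,536 pixel values


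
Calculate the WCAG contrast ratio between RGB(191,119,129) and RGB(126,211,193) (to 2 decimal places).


Linearize each sRGB channel c=v/255: c/12.92 if c ≤ 0.04045 else ((c+0.055)/1.055)^2.4
L = 0.2126×R_lin + 0.7152×G_lin + 0.0722×B_lin
Color 1 (191,119,129):
  R=191: 191/255≈0.7490 > 0.04045 → ((0.7490+0.055)/1.055)^2.4 ≈ 0.52100
  G=119: 119/255≈0.4667 > 0.04045 → ((0.4667+0.055)/1.055)^2.4 ≈ 0.18447
  B=129: 129/255≈0.5059 > 0.04045 → ((0.5059+0.055)/1.055)^2.4 ≈ 0.21953
  L1 = 0.2126×0.52100 + 0.7152×0.18447 + 0.0722×0.21953 ≈ 0.25855
Color 2 (126,211,193):
  R=126: 126/255≈0.4941 > 0.04045 → ((0.4941+0.055)/1.055)^2.4 ≈ 0.20864
  G=211: 211/255≈0.8275 > 0.04045 → ((0.8275+0.055)/1.055)^2.4 ≈ 0.65141
  B=193: 193/255≈0.7569 > 0.04045 → ((0.7569+0.055)/1.055)^2.4 ≈ 0.53328
  L2 = 0.2126×0.20864 + 0.7152×0.65141 + 0.0722×0.53328 ≈ 0.54874
Lighter = 0.54874, Darker = 0.25855
Ratio = (L_lighter + 0.05) / (L_darker + 0.05)
Ratio = (0.54874 + 0.05) / (0.25855 + 0.05) = 0.59874 / 0.30855 ≈ 1.9405
Ratio ≈ 1.94:1


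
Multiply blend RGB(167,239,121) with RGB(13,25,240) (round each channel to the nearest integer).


Multiply: C = A×B/255, rounded to nearest integer
R: 167×13/255 = 2171/255 ≈ 8.514 → 9
G: 239×25/255 = 5975/255 ≈ 23.431 → 23
B: 121×240/255 = 29040/255 ≈ 113.882 → 114
= RGB(9, 23, 114)


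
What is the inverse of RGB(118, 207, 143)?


Invert: (255-R, 255-G, 255-B)
R: 255-118 = 137
G: 255-207 = 48
B: 255-143 = 112
= RGB(137, 48, 112)


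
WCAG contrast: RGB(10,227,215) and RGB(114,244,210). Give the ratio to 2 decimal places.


Linearize each sRGB channel c=v/255: c/12.92 if c ≤ 0.04045 else ((c+0.055)/1.055)^2.4
L = 0.2126×R_lin + 0.7152×G_lin + 0.0722×B_lin
Color 1 (10,227,215):
  R=10: 10/255≈0.0392 ≤ 0.04045 → 0.0392/12.92 ≈ 0.00304
  G=227: 227/255≈0.8902 > 0.04045 → ((0.8902+0.055)/1.055)^2.4 ≈ 0.76815
  B=215: 215/255≈0.8431 > 0.04045 → ((0.8431+0.055)/1.055)^2.4 ≈ 0.67954
  L1 = 0.2126×0.00304 + 0.7152×0.76815 + 0.0722×0.67954 ≈ 0.59909
Color 2 (114,244,210):
  R=114: 114/255≈0.4471 > 0.04045 → ((0.4471+0.055)/1.055)^2.4 ≈ 0.16827
  G=244: 244/255≈0.9569 > 0.04045 → ((0.9569+0.055)/1.055)^2.4 ≈ 0.90466
  B=210: 210/255≈0.8235 > 0.04045 → ((0.8235+0.055)/1.055)^2.4 ≈ 0.64448
  L2 = 0.2126×0.16827 + 0.7152×0.90466 + 0.0722×0.64448 ≈ 0.72932
Lighter = 0.72932, Darker = 0.59909
Ratio = (L_lighter + 0.05) / (L_darker + 0.05)
Ratio = (0.72932 + 0.05) / (0.59909 + 0.05) = 0.77932 / 0.64909 ≈ 1.2006
Ratio ≈ 1.20:1


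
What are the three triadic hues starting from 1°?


Triadic: equally spaced at 120° intervals
H1 = 1°
H2 = (1 + 120) mod 360 = 121°
H3 = (1 + 240) mod 360 = 241°
Triadic = 1°, 121°, 241°


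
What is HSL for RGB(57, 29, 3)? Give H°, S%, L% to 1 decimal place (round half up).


Normalize: R'=57/255≈0.2235, G'=29/255≈0.1137, B'=3/255≈0.0118
Max=57/255, Min=3/255, Δ=Max-Min=54/255
L = (Max+Min)/2 = (57+3)/510 = 60/510 = 0.11764… → L = 11.8%
L ≤ 0.5 → S = Δ/(Max+Min) = 54/(57+3) = 54/60 = 0.9 → S = 90.0%
(the 1/255 factors cancel in S and H, so raw channel differences can be used)
Max is R' → H = 60 × (((G-B)/Δ) mod 6) = 60 × (((29-3)/54) mod 6)
  26/54 = 0.4814…
  H = 60 × 0.4814… = 28.888…° → H = 28.9°
= HSL(28.9°, 90.0%, 11.8%)


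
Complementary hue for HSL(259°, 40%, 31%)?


Complement = opposite side of color wheel = hue + 180°
H' = (259 + 180) mod 360 = 79°
S and L unchanged.
= HSL(79°, 40%, 31%)


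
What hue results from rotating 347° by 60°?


New hue = (H + rotation) mod 360
New hue = (347 + 60) mod 360
= 407 mod 360
= 47°


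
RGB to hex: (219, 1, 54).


R = 219 → DB (hex)
G = 1 → 01 (hex)
B = 54 → 36 (hex)
Hex = #DB0136


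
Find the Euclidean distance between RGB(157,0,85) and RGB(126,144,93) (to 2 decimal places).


d = √[(R₁-R₂)² + (G₁-G₂)² + (B₁-B₂)²]
d = √[(157-126)² + (0-144)² + (85-93)²]
d = √[961 + 20736 + 64]
d = √21761
d ≈ 147.52


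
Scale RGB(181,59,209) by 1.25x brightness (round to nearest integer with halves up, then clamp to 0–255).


Multiply each channel by 1.25, round half up, clamp to [0, 255]
R: 181×1.25 = 226.25 → round → 226
G: 59×1.25 = 73.75 → round → 74
B: 209×1.25 = 261.25 → round → 261 → clamp → 255
= RGB(226, 74, 255)


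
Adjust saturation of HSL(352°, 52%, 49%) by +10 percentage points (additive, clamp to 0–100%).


Original S = 52%
Adjustment = +10 percentage points
New S = 52 + (10) = 62
Clamp to [0, 100] → 62
= HSL(352°, 62%, 49%)


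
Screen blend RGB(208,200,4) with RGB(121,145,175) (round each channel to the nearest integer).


Screen: C = 255 - (255-A)×(255-B)/255, rounded to nearest integer
R: 255 - (255-208)×(255-121)/255 = 255 - 6298/255 ≈ 255 - 24.698 = 230.302 → 230
G: 255 - (255-200)×(255-145)/255 = 255 - 6050/255 ≈ 255 - 23.725 = 231.275 → 231
B: 255 - (255-4)×(255-175)/255 = 255 - 20080/255 ≈ 255 - 78.745 = 176.255 → 176
= RGB(230, 231, 176)


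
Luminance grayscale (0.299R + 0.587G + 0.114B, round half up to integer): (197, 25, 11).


Gray = 0.299×R + 0.587×G + 0.114×B
Gray = 0.299×197 + 0.587×25 + 0.114×11
Gray = 58.903 + 14.675 + 1.254
Gray = 74.832 → round half up → 75
Gray = 75


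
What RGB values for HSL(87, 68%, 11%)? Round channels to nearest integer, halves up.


H=87°, S=0.68, L=0.11
C = (1-|2L-1|)×S = (1-|-0.78|)×0.68 = 0.1496
H' = H/60 = 87/60 ≈ 1.4500; X = C×(1-|H' mod 2 - 1|) = 0.08228
m = L - C/2 = 0.11 - 0.0748 = 0.0352
Sector ⌊H'⌋ = 1 → (R',G',B') = (0.08228, 0.1496, 0.0)
RGB = ((R'+m)×255, (G'+m)×255, (B'+m)×255) = (29.9574, 47.124, 8.976)
Round half up → RGB(30, 47, 9)


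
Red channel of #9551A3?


Color: #9551A3
R = 95 = 149
G = 51 = 81
B = A3 = 163
Red = 149


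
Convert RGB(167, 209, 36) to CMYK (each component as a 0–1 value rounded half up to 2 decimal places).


R'=167/255≈0.6549, G'=209/255≈0.8196, B'=36/255≈0.1412
K = 1 - max(R',G',B') = 1 - 209/255 = 46/255 = 0.18039… → 0.18
(1-R'-K)/(1-K) simplifies to (max-R)/max with max = 209:
C = (209-167)/209 = 42/209 = 0.20095… → 0.20
M = (209-209)/209 = 0/209 = 0 → 0.00
Y = (209-36)/209 = 173/209 = 0.82775… → 0.83
= CMYK(0.20, 0.00, 0.83, 0.18)


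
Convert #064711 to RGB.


06 → 6 (R)
47 → 71 (G)
11 → 17 (B)
= RGB(6, 71, 17)


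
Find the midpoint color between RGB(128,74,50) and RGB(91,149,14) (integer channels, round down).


Midpoint: each channel = ⌊(C₁+C₂)/2⌋
R: ⌊(128+91)/2⌋ = 109
G: ⌊(74+149)/2⌋ = 111
B: ⌊(50+14)/2⌋ = 32
= RGB(109, 111, 32)


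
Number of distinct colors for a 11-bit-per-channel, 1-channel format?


Total bits = 11 bits/channel × 1 channels = 11 bits
Distinct colors = 2^11
= 2,048 colors


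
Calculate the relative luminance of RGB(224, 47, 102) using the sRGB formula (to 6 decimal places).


Linearize each channel (sRGB transfer function): c = v/255; c_lin = c/12.92 if c ≤ 0.04045, else ((c+0.055)/1.055)^2.4
  R: 224/255 ≈ 0.878431 > 0.04045 → ((0.878431+0.055)/1.055)^2.4 ≈ 0.745404
  G: 47/255 ≈ 0.184314 > 0.04045 → ((0.184314+0.055)/1.055)^2.4 ≈ 0.028426
  B: 102/255 ≈ 0.400000 > 0.04045 → ((0.400000+0.055)/1.055)^2.4 ≈ 0.132868
R_lin = 0.745404, G_lin = 0.028426, B_lin = 0.132868
L = 0.2126×R + 0.7152×G + 0.0722×B
L = 0.2126×0.745404 + 0.7152×0.028426 + 0.0722×0.132868
L ≈ 0.188396


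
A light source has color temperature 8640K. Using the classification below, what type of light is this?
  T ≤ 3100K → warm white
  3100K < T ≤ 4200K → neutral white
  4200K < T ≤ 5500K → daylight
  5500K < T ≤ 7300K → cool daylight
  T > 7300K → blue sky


Temperature: 8640K
8640K > 7300K → blue sky
Classification: blue sky


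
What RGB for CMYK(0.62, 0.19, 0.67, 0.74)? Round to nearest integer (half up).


R = 255 × (1-C) × (1-K) = 255 × 0.38 × 0.26 = 25.194 → 25
G = 255 × (1-M) × (1-K) = 255 × 0.81 × 0.26 = 53.703 → 54
B = 255 × (1-Y) × (1-K) = 255 × 0.33 × 0.26 = 21.879 → 22
= RGB(25, 54, 22)


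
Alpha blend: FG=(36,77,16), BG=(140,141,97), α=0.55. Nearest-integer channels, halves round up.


C = α×F + (1-α)×B, with 1-α = 0.45
R: 0.55×36 + 0.45×140 = 19.80 + 63.00 = 82.80 → 83
G: 0.55×77 + 0.45×141 = 42.35 + 63.45 = 105.80 → 106
B: 0.55×16 + 0.45×97 = 8.80 + 43.65 = 52.45 → 52
= RGB(83, 106, 52)


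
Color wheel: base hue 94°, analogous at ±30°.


Base hue: 94°
Left analog: (94 - 30) mod 360 = 64°
Right analog: (94 + 30) mod 360 = 124°
Analogous hues = 64° and 124°


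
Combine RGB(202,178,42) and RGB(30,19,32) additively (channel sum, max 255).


Additive: each channel = min(255, C₁+C₂)
R: 202+30 = 232 → 232
G: 178+19 = 197 → 197
B: 42+32 = 74 → 74
= RGB(232, 197, 74)


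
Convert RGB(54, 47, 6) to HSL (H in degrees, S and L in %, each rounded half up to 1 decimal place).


Normalize: R'=54/255≈0.2118, G'=47/255≈0.1843, B'=6/255≈0.0235
Max=54/255, Min=6/255, Δ=Max-Min=48/255
L = (Max+Min)/2 = (54+6)/510 = 60/510 = 0.11764… → L = 11.8%
L ≤ 0.5 → S = Δ/(Max+Min) = 48/(54+6) = 48/60 = 0.8 → S = 80.0%
(the 1/255 factors cancel in S and H, so raw channel differences can be used)
Max is R' → H = 60 × (((G-B)/Δ) mod 6) = 60 × (((47-6)/48) mod 6)
  41/48 = 0.8541…
  H = 60 × 0.8541… = 51.25° → H = 51.3°
= HSL(51.3°, 80.0%, 11.8%)


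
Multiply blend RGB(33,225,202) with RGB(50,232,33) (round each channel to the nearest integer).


Multiply: C = A×B/255, rounded to nearest integer
R: 33×50/255 = 1650/255 ≈ 6.471 → 6
G: 225×232/255 = 52200/255 ≈ 204.706 → 205
B: 202×33/255 = 6666/255 ≈ 26.141 → 26
= RGB(6, 205, 26)


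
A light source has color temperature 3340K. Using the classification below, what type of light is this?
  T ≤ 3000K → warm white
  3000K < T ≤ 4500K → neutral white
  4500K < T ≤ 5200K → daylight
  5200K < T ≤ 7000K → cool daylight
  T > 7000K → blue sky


Temperature: 3340K
3000K < 3340K ≤ 4500K → neutral white
Classification: neutral white


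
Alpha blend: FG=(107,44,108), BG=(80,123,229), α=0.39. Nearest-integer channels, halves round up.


C = α×F + (1-α)×B, with 1-α = 0.61
R: 0.39×107 + 0.61×80 = 41.73 + 48.80 = 90.53 → 91
G: 0.39×44 + 0.61×123 = 17.16 + 75.03 = 92.19 → 92
B: 0.39×108 + 0.61×229 = 42.12 + 139.69 = 181.81 → 182
= RGB(91, 92, 182)


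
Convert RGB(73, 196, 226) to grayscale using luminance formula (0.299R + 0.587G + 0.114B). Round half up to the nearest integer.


Gray = 0.299×R + 0.587×G + 0.114×B
Gray = 0.299×73 + 0.587×196 + 0.114×226
Gray = 21.827 + 115.052 + 25.764
Gray = 162.643 → round half up → 163
Gray = 163


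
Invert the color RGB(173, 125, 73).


Invert: (255-R, 255-G, 255-B)
R: 255-173 = 82
G: 255-125 = 130
B: 255-73 = 182
= RGB(82, 130, 182)


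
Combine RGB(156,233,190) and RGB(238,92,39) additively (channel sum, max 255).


Additive: each channel = min(255, C₁+C₂)
R: 156+238 = 394 → 255
G: 233+92 = 325 → 255
B: 190+39 = 229 → 229
= RGB(255, 255, 229)


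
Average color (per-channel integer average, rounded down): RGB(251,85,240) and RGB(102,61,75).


Midpoint: each channel = ⌊(C₁+C₂)/2⌋
R: ⌊(251+102)/2⌋ = 176
G: ⌊(85+61)/2⌋ = 73
B: ⌊(240+75)/2⌋ = 157
= RGB(176, 73, 157)


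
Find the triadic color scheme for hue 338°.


Triadic: equally spaced at 120° intervals
H1 = 338°
H2 = (338 + 120) mod 360 = 98°
H3 = (338 + 240) mod 360 = 218°
Triadic = 338°, 98°, 218°


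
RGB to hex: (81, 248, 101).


R = 81 → 51 (hex)
G = 248 → F8 (hex)
B = 101 → 65 (hex)
Hex = #51F865


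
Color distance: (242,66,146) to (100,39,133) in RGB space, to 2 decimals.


d = √[(R₁-R₂)² + (G₁-G₂)² + (B₁-B₂)²]
d = √[(242-100)² + (66-39)² + (146-133)²]
d = √[20164 + 729 + 169]
d = √21062
d ≈ 145.13


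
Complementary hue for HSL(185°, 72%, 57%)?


Complement = opposite side of color wheel = hue + 180°
H' = (185 + 180) mod 360 = 5°
S and L unchanged.
= HSL(5°, 72%, 57%)


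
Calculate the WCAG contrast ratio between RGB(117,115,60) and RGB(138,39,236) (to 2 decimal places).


Linearize each sRGB channel c=v/255: c/12.92 if c ≤ 0.04045 else ((c+0.055)/1.055)^2.4
L = 0.2126×R_lin + 0.7152×G_lin + 0.0722×B_lin
Color 1 (117,115,60):
  R=117: 117/255≈0.4588 > 0.04045 → ((0.4588+0.055)/1.055)^2.4 ≈ 0.17789
  G=115: 115/255≈0.4510 > 0.04045 → ((0.4510+0.055)/1.055)^2.4 ≈ 0.17144
  B=60: 60/255≈0.2353 > 0.04045 → ((0.2353+0.055)/1.055)^2.4 ≈ 0.04519
  L1 = 0.2126×0.17789 + 0.7152×0.17144 + 0.0722×0.04519 ≈ 0.16370
Color 2 (138,39,236):
  R=138: 138/255≈0.5412 > 0.04045 → ((0.5412+0.055)/1.055)^2.4 ≈ 0.25415
  G=39: 39/255≈0.1529 > 0.04045 → ((0.1529+0.055)/1.055)^2.4 ≈ 0.02029
  B=236: 236/255≈0.9255 > 0.04045 → ((0.9255+0.055)/1.055)^2.4 ≈ 0.83880
  L2 = 0.2126×0.25415 + 0.7152×0.02029 + 0.0722×0.83880 ≈ 0.12910
Lighter = 0.16370, Darker = 0.12910
Ratio = (L_lighter + 0.05) / (L_darker + 0.05)
Ratio = (0.16370 + 0.05) / (0.12910 + 0.05) = 0.21370 / 0.17910 ≈ 1.1931
Ratio ≈ 1.19:1


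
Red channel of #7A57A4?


Color: #7A57A4
R = 7A = 122
G = 57 = 87
B = A4 = 164
Red = 122


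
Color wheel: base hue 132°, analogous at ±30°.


Base hue: 132°
Left analog: (132 - 30) mod 360 = 102°
Right analog: (132 + 30) mod 360 = 162°
Analogous hues = 102° and 162°


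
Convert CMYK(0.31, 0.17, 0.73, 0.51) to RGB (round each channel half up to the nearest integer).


R = 255 × (1-C) × (1-K) = 255 × 0.69 × 0.49 = 86.2155 → 86
G = 255 × (1-M) × (1-K) = 255 × 0.83 × 0.49 = 103.7085 → 104
B = 255 × (1-Y) × (1-K) = 255 × 0.27 × 0.49 = 33.7365 → 34
= RGB(86, 104, 34)


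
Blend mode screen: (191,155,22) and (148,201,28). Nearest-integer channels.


Screen: C = 255 - (255-A)×(255-B)/255, rounded to nearest integer
R: 255 - (255-191)×(255-148)/255 = 255 - 6848/255 ≈ 255 - 26.855 = 228.145 → 228
G: 255 - (255-155)×(255-201)/255 = 255 - 5400/255 ≈ 255 - 21.176 = 233.824 → 234
B: 255 - (255-22)×(255-28)/255 = 255 - 52891/255 ≈ 255 - 207.416 = 47.584 → 48
= RGB(228, 234, 48)


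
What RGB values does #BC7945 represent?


BC → 188 (R)
79 → 121 (G)
45 → 69 (B)
= RGB(188, 121, 69)


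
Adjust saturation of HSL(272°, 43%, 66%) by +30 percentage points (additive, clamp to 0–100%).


Original S = 43%
Adjustment = +30 percentage points
New S = 43 + (30) = 73
Clamp to [0, 100] → 73
= HSL(272°, 73%, 66%)


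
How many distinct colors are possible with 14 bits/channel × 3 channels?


Total bits = 14 bits/channel × 3 channels = 42 bits
Distinct colors = 2^42
= 4,398,046,511,104 colors


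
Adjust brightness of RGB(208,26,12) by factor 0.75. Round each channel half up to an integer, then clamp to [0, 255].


Multiply each channel by 0.75, round half up, clamp to [0, 255]
R: 208×0.75 = 156
G: 26×0.75 = 19.5 → round → 20
B: 12×0.75 = 9
= RGB(156, 20, 9)


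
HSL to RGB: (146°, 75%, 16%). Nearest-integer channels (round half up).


H=146°, S=0.75, L=0.16
C = (1-|2L-1|)×S = (1-|-0.68|)×0.75 = 0.24
H' = H/60 = 146/60 ≈ 2.4333; X = C×(1-|H' mod 2 - 1|) = 0.104
m = L - C/2 = 0.16 - 0.12 = 0.04
Sector ⌊H'⌋ = 2 → (R',G',B') = (0.0, 0.24, 0.104)
RGB = ((R'+m)×255, (G'+m)×255, (B'+m)×255) = (10.2, 71.4, 36.72)
Round half up → RGB(10, 71, 37)


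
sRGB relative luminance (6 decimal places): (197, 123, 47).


Linearize each channel (sRGB transfer function): c = v/255; c_lin = c/12.92 if c ≤ 0.04045, else ((c+0.055)/1.055)^2.4
  R: 197/255 ≈ 0.772549 > 0.04045 → ((0.772549+0.055)/1.055)^2.4 ≈ 0.558340
  G: 123/255 ≈ 0.482353 > 0.04045 → ((0.482353+0.055)/1.055)^2.4 ≈ 0.198069
  B: 47/255 ≈ 0.184314 > 0.04045 → ((0.184314+0.055)/1.055)^2.4 ≈ 0.028426
R_lin = 0.558340, G_lin = 0.198069, B_lin = 0.028426
L = 0.2126×R + 0.7152×G + 0.0722×B
L = 0.2126×0.558340 + 0.7152×0.198069 + 0.0722×0.028426
L ≈ 0.262415


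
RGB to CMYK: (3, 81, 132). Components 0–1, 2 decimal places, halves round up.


R'=3/255≈0.0118, G'=81/255≈0.3176, B'=132/255≈0.5176
K = 1 - max(R',G',B') = 1 - 132/255 = 123/255 = 0.48235… → 0.48
(1-R'-K)/(1-K) simplifies to (max-R)/max with max = 132:
C = (132-3)/132 = 129/132 = 0.97727… → 0.98
M = (132-81)/132 = 51/132 = 0.38636… → 0.39
Y = (132-132)/132 = 0/132 = 0 → 0.00
= CMYK(0.98, 0.39, 0.00, 0.48)


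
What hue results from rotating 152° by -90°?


New hue = (H + rotation) mod 360
New hue = (152 -90) mod 360
= 62 mod 360
= 62°


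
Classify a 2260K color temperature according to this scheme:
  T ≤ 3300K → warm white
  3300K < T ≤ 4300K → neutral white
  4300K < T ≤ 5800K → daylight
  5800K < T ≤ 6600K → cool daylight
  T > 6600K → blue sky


Temperature: 2260K
2260K ≤ 3300K → warm white
Classification: warm white


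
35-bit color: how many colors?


Colors = 2^bits = 2^35
= 34,359,738,368 colors


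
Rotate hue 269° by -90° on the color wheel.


New hue = (H + rotation) mod 360
New hue = (269 -90) mod 360
= 179 mod 360
= 179°


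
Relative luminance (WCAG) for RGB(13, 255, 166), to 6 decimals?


Linearize each channel (sRGB transfer function): c = v/255; c_lin = c/12.92 if c ≤ 0.04045, else ((c+0.055)/1.055)^2.4
  R: 13/255 ≈ 0.050980 > 0.04045 → ((0.050980+0.055)/1.055)^2.4 ≈ 0.004025
  G: 255/255 ≈ 1.000000 > 0.04045 → ((1.000000+0.055)/1.055)^2.4 ≈ 1.000000
  B: 166/255 ≈ 0.650980 > 0.04045 → ((0.650980+0.055)/1.055)^2.4 ≈ 0.381326
R_lin = 0.004025, G_lin = 1.000000, B_lin = 0.381326
L = 0.2126×R + 0.7152×G + 0.0722×B
L = 0.2126×0.004025 + 0.7152×1.000000 + 0.0722×0.381326
L ≈ 0.743587


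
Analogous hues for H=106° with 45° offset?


Base hue: 106°
Left analog: (106 - 45) mod 360 = 61°
Right analog: (106 + 45) mod 360 = 151°
Analogous hues = 61° and 151°


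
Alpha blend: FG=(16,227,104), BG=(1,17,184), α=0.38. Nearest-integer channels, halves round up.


C = α×F + (1-α)×B, with 1-α = 0.62
R: 0.38×16 + 0.62×1 = 6.08 + 0.62 = 6.70 → 7
G: 0.38×227 + 0.62×17 = 86.26 + 10.54 = 96.80 → 97
B: 0.38×104 + 0.62×184 = 39.52 + 114.08 = 153.60 → 154
= RGB(7, 97, 154)


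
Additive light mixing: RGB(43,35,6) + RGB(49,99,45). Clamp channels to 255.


Additive: each channel = min(255, C₁+C₂)
R: 43+49 = 92 → 92
G: 35+99 = 134 → 134
B: 6+45 = 51 → 51
= RGB(92, 134, 51)


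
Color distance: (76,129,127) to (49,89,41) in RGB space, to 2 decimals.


d = √[(R₁-R₂)² + (G₁-G₂)² + (B₁-B₂)²]
d = √[(76-49)² + (129-89)² + (127-41)²]
d = √[729 + 1600 + 7396]
d = √9725
d ≈ 98.62


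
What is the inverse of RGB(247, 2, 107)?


Invert: (255-R, 255-G, 255-B)
R: 255-247 = 8
G: 255-2 = 253
B: 255-107 = 148
= RGB(8, 253, 148)


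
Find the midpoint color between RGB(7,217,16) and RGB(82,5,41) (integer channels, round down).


Midpoint: each channel = ⌊(C₁+C₂)/2⌋
R: ⌊(7+82)/2⌋ = 44
G: ⌊(217+5)/2⌋ = 111
B: ⌊(16+41)/2⌋ = 28
= RGB(44, 111, 28)


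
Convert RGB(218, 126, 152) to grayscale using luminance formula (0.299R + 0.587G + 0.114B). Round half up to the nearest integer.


Gray = 0.299×R + 0.587×G + 0.114×B
Gray = 0.299×218 + 0.587×126 + 0.114×152
Gray = 65.182 + 73.962 + 17.328
Gray = 156.472 → round half up → 156
Gray = 156


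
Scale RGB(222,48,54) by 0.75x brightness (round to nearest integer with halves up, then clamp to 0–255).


Multiply each channel by 0.75, round half up, clamp to [0, 255]
R: 222×0.75 = 166.5 → round → 167
G: 48×0.75 = 36
B: 54×0.75 = 40.5 → round → 41
= RGB(167, 36, 41)


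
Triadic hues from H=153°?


Triadic: equally spaced at 120° intervals
H1 = 153°
H2 = (153 + 120) mod 360 = 273°
H3 = (153 + 240) mod 360 = 33°
Triadic = 153°, 273°, 33°


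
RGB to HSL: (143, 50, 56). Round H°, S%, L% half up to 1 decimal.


Normalize: R'=143/255≈0.5608, G'=50/255≈0.1961, B'=56/255≈0.2196
Max=143/255, Min=50/255, Δ=Max-Min=93/255
L = (Max+Min)/2 = (143+50)/510 = 193/510 = 0.37843… → L = 37.8%
L ≤ 0.5 → S = Δ/(Max+Min) = 93/(143+50) = 93/193 = 0.48186… → S = 48.2%
(the 1/255 factors cancel in S and H, so raw channel differences can be used)
Max is R' → H = 60 × (((G-B)/Δ) mod 6) = 60 × (((50-56)/93) mod 6)
  (-6)/93 = -0.0645…; negative, so add 6 → 5.9354…
  H = 60 × 5.9354… = 356.129…° → H = 356.1°
= HSL(356.1°, 48.2%, 37.8%)


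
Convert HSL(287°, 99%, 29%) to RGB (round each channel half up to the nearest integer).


H=287°, S=0.99, L=0.29
C = (1-|2L-1|)×S = (1-|-0.42|)×0.99 = 0.5742
H' = H/60 = 287/60 ≈ 4.7833; X = C×(1-|H' mod 2 - 1|) = 0.44979
m = L - C/2 = 0.29 - 0.2871 = 0.0029
Sector ⌊H'⌋ = 4 → (R',G',B') = (0.44979, 0.0, 0.5742)
RGB = ((R'+m)×255, (G'+m)×255, (B'+m)×255) = (115.43595, 0.7395, 147.1605)
Round half up → RGB(115, 1, 147)


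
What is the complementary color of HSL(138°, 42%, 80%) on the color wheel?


Complement = opposite side of color wheel = hue + 180°
H' = (138 + 180) mod 360 = 318°
S and L unchanged.
= HSL(318°, 42%, 80%)


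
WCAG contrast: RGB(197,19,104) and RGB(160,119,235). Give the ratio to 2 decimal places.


Linearize each sRGB channel c=v/255: c/12.92 if c ≤ 0.04045 else ((c+0.055)/1.055)^2.4
L = 0.2126×R_lin + 0.7152×G_lin + 0.0722×B_lin
Color 1 (197,19,104):
  R=197: 197/255≈0.7725 > 0.04045 → ((0.7725+0.055)/1.055)^2.4 ≈ 0.55834
  G=19: 19/255≈0.0745 > 0.04045 → ((0.0745+0.055)/1.055)^2.4 ≈ 0.00651
  B=104: 104/255≈0.4078 > 0.04045 → ((0.4078+0.055)/1.055)^2.4 ≈ 0.13843
  L1 = 0.2126×0.55834 + 0.7152×0.00651 + 0.0722×0.13843 ≈ 0.13336
Color 2 (160,119,235):
  R=160: 160/255≈0.6275 > 0.04045 → ((0.6275+0.055)/1.055)^2.4 ≈ 0.35153
  G=119: 119/255≈0.4667 > 0.04045 → ((0.4667+0.055)/1.055)^2.4 ≈ 0.18447
  B=235: 235/255≈0.9216 > 0.04045 → ((0.9216+0.055)/1.055)^2.4 ≈ 0.83077
  L2 = 0.2126×0.35153 + 0.7152×0.18447 + 0.0722×0.83077 ≈ 0.26665
Lighter = 0.26665, Darker = 0.13336
Ratio = (L_lighter + 0.05) / (L_darker + 0.05)
Ratio = (0.26665 + 0.05) / (0.13336 + 0.05) = 0.31665 / 0.18336 ≈ 1.7270
Ratio ≈ 1.73:1


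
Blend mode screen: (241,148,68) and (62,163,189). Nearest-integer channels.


Screen: C = 255 - (255-A)×(255-B)/255, rounded to nearest integer
R: 255 - (255-241)×(255-62)/255 = 255 - 2702/255 ≈ 255 - 10.596 = 244.404 → 244
G: 255 - (255-148)×(255-163)/255 = 255 - 9844/255 ≈ 255 - 38.604 = 216.396 → 216
B: 255 - (255-68)×(255-189)/255 = 255 - 12342/255 ≈ 255 - 48.400 = 206.600 → 207
= RGB(244, 216, 207)


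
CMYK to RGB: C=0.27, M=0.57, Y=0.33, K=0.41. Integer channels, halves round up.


R = 255 × (1-C) × (1-K) = 255 × 0.73 × 0.59 = 109.8285 → 110
G = 255 × (1-M) × (1-K) = 255 × 0.43 × 0.59 = 64.6935 → 65
B = 255 × (1-Y) × (1-K) = 255 × 0.67 × 0.59 = 100.8015 → 101
= RGB(110, 65, 101)


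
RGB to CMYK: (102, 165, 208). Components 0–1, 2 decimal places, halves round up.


R'=102/255≈0.4000, G'=165/255≈0.6471, B'=208/255≈0.8157
K = 1 - max(R',G',B') = 1 - 208/255 = 47/255 = 0.18431… → 0.18
(1-R'-K)/(1-K) simplifies to (max-R)/max with max = 208:
C = (208-102)/208 = 106/208 = 0.50961… → 0.51
M = (208-165)/208 = 43/208 = 0.20673… → 0.21
Y = (208-208)/208 = 0/208 = 0 → 0.00
= CMYK(0.51, 0.21, 0.00, 0.18)


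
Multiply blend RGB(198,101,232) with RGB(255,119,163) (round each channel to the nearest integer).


Multiply: C = A×B/255, rounded to nearest integer
R: 198×255/255 = 50490/255 ≈ 198.000 → 198
G: 101×119/255 = 12019/255 ≈ 47.133 → 47
B: 232×163/255 = 37816/255 ≈ 148.298 → 148
= RGB(198, 47, 148)


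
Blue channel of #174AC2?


Color: #174AC2
R = 17 = 23
G = 4A = 74
B = C2 = 194
Blue = 194


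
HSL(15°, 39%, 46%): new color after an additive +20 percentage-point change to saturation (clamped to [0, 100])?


Original S = 39%
Adjustment = +20 percentage points
New S = 39 + (20) = 59
Clamp to [0, 100] → 59
= HSL(15°, 59%, 46%)


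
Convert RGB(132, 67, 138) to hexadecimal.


R = 132 → 84 (hex)
G = 67 → 43 (hex)
B = 138 → 8A (hex)
Hex = #84438A


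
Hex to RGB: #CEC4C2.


CE → 206 (R)
C4 → 196 (G)
C2 → 194 (B)
= RGB(206, 196, 194)


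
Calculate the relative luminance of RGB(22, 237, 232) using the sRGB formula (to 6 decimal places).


Linearize each channel (sRGB transfer function): c = v/255; c_lin = c/12.92 if c ≤ 0.04045, else ((c+0.055)/1.055)^2.4
  R: 22/255 ≈ 0.086275 > 0.04045 → ((0.086275+0.055)/1.055)^2.4 ≈ 0.008023
  G: 237/255 ≈ 0.929412 > 0.04045 → ((0.929412+0.055)/1.055)^2.4 ≈ 0.846873
  B: 232/255 ≈ 0.909804 > 0.04045 → ((0.909804+0.055)/1.055)^2.4 ≈ 0.806952
R_lin = 0.008023, G_lin = 0.846873, B_lin = 0.806952
L = 0.2126×R + 0.7152×G + 0.0722×B
L = 0.2126×0.008023 + 0.7152×0.846873 + 0.0722×0.806952
L ≈ 0.665651


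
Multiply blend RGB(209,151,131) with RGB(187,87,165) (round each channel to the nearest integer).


Multiply: C = A×B/255, rounded to nearest integer
R: 209×187/255 = 39083/255 ≈ 153.267 → 153
G: 151×87/255 = 13137/255 ≈ 51.518 → 52
B: 131×165/255 = 21615/255 ≈ 84.765 → 85
= RGB(153, 52, 85)


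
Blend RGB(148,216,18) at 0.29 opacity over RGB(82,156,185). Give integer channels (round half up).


C = α×F + (1-α)×B, with 1-α = 0.71
R: 0.29×148 + 0.71×82 = 42.92 + 58.22 = 101.14 → 101
G: 0.29×216 + 0.71×156 = 62.64 + 110.76 = 173.40 → 173
B: 0.29×18 + 0.71×185 = 5.22 + 131.35 = 136.57 → 137
= RGB(101, 173, 137)


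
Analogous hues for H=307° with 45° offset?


Base hue: 307°
Left analog: (307 - 45) mod 360 = 262°
Right analog: (307 + 45) mod 360 = 352°
Analogous hues = 262° and 352°


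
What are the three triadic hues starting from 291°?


Triadic: equally spaced at 120° intervals
H1 = 291°
H2 = (291 + 120) mod 360 = 51°
H3 = (291 + 240) mod 360 = 171°
Triadic = 291°, 51°, 171°


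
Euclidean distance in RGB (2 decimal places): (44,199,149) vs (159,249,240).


d = √[(R₁-R₂)² + (G₁-G₂)² + (B₁-B₂)²]
d = √[(44-159)² + (199-249)² + (149-240)²]
d = √[13225 + 2500 + 8281]
d = √24006
d ≈ 154.94


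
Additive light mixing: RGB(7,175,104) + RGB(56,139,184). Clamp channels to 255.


Additive: each channel = min(255, C₁+C₂)
R: 7+56 = 63 → 63
G: 175+139 = 314 → 255
B: 104+184 = 288 → 255
= RGB(63, 255, 255)


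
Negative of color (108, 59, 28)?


Invert: (255-R, 255-G, 255-B)
R: 255-108 = 147
G: 255-59 = 196
B: 255-28 = 227
= RGB(147, 196, 227)


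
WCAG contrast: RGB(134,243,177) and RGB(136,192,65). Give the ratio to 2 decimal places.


Linearize each sRGB channel c=v/255: c/12.92 if c ≤ 0.04045 else ((c+0.055)/1.055)^2.4
L = 0.2126×R_lin + 0.7152×G_lin + 0.0722×B_lin
Color 1 (134,243,177):
  R=134: 134/255≈0.5255 > 0.04045 → ((0.5255+0.055)/1.055)^2.4 ≈ 0.23840
  G=243: 243/255≈0.9529 > 0.04045 → ((0.9529+0.055)/1.055)^2.4 ≈ 0.89627
  B=177: 177/255≈0.6941 > 0.04045 → ((0.6941+0.055)/1.055)^2.4 ≈ 0.43966
  L1 = 0.2126×0.23840 + 0.7152×0.89627 + 0.0722×0.43966 ≈ 0.72344
Color 2 (136,192,65):
  R=136: 136/255≈0.5333 > 0.04045 → ((0.5333+0.055)/1.055)^2.4 ≈ 0.24620
  G=192: 192/255≈0.7529 > 0.04045 → ((0.7529+0.055)/1.055)^2.4 ≈ 0.52712
  B=65: 65/255≈0.2549 > 0.04045 → ((0.2549+0.055)/1.055)^2.4 ≈ 0.05286
  L2 = 0.2126×0.24620 + 0.7152×0.52712 + 0.0722×0.05286 ≈ 0.43315
Lighter = 0.72344, Darker = 0.43315
Ratio = (L_lighter + 0.05) / (L_darker + 0.05)
Ratio = (0.72344 + 0.05) / (0.43315 + 0.05) = 0.77344 / 0.48315 ≈ 1.6008
Ratio ≈ 1.60:1


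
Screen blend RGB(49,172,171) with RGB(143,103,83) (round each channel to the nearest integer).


Screen: C = 255 - (255-A)×(255-B)/255, rounded to nearest integer
R: 255 - (255-49)×(255-143)/255 = 255 - 23072/255 ≈ 255 - 90.478 = 164.522 → 165
G: 255 - (255-172)×(255-103)/255 = 255 - 12616/255 ≈ 255 - 49.475 = 205.525 → 206
B: 255 - (255-171)×(255-83)/255 = 255 - 14448/255 ≈ 255 - 56.659 = 198.341 → 198
= RGB(165, 206, 198)


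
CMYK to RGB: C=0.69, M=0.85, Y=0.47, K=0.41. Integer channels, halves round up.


R = 255 × (1-C) × (1-K) = 255 × 0.31 × 0.59 = 46.6395 → 47
G = 255 × (1-M) × (1-K) = 255 × 0.15 × 0.59 = 22.5675 → 23
B = 255 × (1-Y) × (1-K) = 255 × 0.53 × 0.59 = 79.7385 → 80
= RGB(47, 23, 80)


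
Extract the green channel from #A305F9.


Color: #A305F9
R = A3 = 163
G = 05 = 5
B = F9 = 249
Green = 5


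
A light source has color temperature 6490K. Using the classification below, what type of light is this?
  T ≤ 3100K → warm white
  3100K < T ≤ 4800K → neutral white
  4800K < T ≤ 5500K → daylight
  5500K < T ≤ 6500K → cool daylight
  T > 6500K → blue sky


Temperature: 6490K
5500K < 6490K ≤ 6500K → cool daylight
Classification: cool daylight


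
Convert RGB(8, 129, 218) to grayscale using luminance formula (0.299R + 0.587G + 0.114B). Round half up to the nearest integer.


Gray = 0.299×R + 0.587×G + 0.114×B
Gray = 0.299×8 + 0.587×129 + 0.114×218
Gray = 2.392 + 75.723 + 24.852
Gray = 102.967 → round half up → 103
Gray = 103


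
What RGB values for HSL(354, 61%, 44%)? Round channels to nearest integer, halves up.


H=354°, S=0.61, L=0.44
C = (1-|2L-1|)×S = (1-|-0.12|)×0.61 = 0.5368
H' = H/60 = 354/60 ≈ 5.9000; X = C×(1-|H' mod 2 - 1|) = 0.05368
m = L - C/2 = 0.44 - 0.2684 = 0.1716
Sector ⌊H'⌋ = 5 → (R',G',B') = (0.5368, 0.0, 0.05368)
RGB = ((R'+m)×255, (G'+m)×255, (B'+m)×255) = (180.642, 43.758, 57.4464)
Round half up → RGB(181, 44, 57)


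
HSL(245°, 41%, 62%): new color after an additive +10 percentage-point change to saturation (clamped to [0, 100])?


Original S = 41%
Adjustment = +10 percentage points
New S = 41 + (10) = 51
Clamp to [0, 100] → 51
= HSL(245°, 51%, 62%)


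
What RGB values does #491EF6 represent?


49 → 73 (R)
1E → 30 (G)
F6 → 246 (B)
= RGB(73, 30, 246)


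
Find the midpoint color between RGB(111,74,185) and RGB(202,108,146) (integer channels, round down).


Midpoint: each channel = ⌊(C₁+C₂)/2⌋
R: ⌊(111+202)/2⌋ = 156
G: ⌊(74+108)/2⌋ = 91
B: ⌊(185+146)/2⌋ = 165
= RGB(156, 91, 165)


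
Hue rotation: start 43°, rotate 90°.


New hue = (H + rotation) mod 360
New hue = (43 + 90) mod 360
= 133 mod 360
= 133°


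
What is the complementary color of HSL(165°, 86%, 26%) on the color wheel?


Complement = opposite side of color wheel = hue + 180°
H' = (165 + 180) mod 360 = 345°
S and L unchanged.
= HSL(345°, 86%, 26%)


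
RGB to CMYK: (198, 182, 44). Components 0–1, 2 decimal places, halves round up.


R'=198/255≈0.7765, G'=182/255≈0.7137, B'=44/255≈0.1725
K = 1 - max(R',G',B') = 1 - 198/255 = 57/255 = 0.22352… → 0.22
(1-R'-K)/(1-K) simplifies to (max-R)/max with max = 198:
C = (198-198)/198 = 0/198 = 0 → 0.00
M = (198-182)/198 = 16/198 = 0.08080… → 0.08
Y = (198-44)/198 = 154/198 = 0.77777… → 0.78
= CMYK(0.00, 0.08, 0.78, 0.22)


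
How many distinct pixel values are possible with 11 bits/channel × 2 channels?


Total bits = 11 bits/channel × 2 channels = 22 bits
Distinct pixel values = 2^22
= 4,194,304 pixel values


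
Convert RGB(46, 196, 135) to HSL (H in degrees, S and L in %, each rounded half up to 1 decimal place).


Normalize: R'=46/255≈0.1804, G'=196/255≈0.7686, B'=135/255≈0.5294
Max=196/255, Min=46/255, Δ=Max-Min=150/255
L = (Max+Min)/2 = (196+46)/510 = 242/510 = 0.47450… → L = 47.5%
L ≤ 0.5 → S = Δ/(Max+Min) = 150/(196+46) = 150/242 = 0.61983… → S = 62.0%
(the 1/255 factors cancel in S and H, so raw channel differences can be used)
Max is G' → H = 60 × ((B-R)/Δ + 2) = 60 × ((135-46)/150 + 2)
  89/150 + 2 = 0.5933… + 2 = 2.5933…
  H = 60 × 2.5933… = 155.6° → H = 155.6°
= HSL(155.6°, 62.0%, 47.5%)


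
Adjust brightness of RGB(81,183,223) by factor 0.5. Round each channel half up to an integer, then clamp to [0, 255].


Multiply each channel by 0.5, round half up, clamp to [0, 255]
R: 81×0.5 = 40.5 → round → 41
G: 183×0.5 = 91.5 → round → 92
B: 223×0.5 = 111.5 → round → 112
= RGB(41, 92, 112)


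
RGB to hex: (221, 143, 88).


R = 221 → DD (hex)
G = 143 → 8F (hex)
B = 88 → 58 (hex)
Hex = #DD8F58


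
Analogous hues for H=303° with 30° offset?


Base hue: 303°
Left analog: (303 - 30) mod 360 = 273°
Right analog: (303 + 30) mod 360 = 333°
Analogous hues = 273° and 333°


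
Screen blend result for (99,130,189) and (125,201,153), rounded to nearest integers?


Screen: C = 255 - (255-A)×(255-B)/255, rounded to nearest integer
R: 255 - (255-99)×(255-125)/255 = 255 - 20280/255 ≈ 255 - 79.529 = 175.471 → 175
G: 255 - (255-130)×(255-201)/255 = 255 - 6750/255 ≈ 255 - 26.471 = 228.529 → 229
B: 255 - (255-189)×(255-153)/255 = 255 - 6732/255 ≈ 255 - 26.400 = 228.600 → 229
= RGB(175, 229, 229)


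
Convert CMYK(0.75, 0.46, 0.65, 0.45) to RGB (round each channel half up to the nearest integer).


R = 255 × (1-C) × (1-K) = 255 × 0.25 × 0.55 = 35.0625 → 35
G = 255 × (1-M) × (1-K) = 255 × 0.54 × 0.55 = 75.735 → 76
B = 255 × (1-Y) × (1-K) = 255 × 0.35 × 0.55 = 49.0875 → 49
= RGB(35, 76, 49)


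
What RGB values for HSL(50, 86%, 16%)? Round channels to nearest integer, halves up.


H=50°, S=0.86, L=0.16
C = (1-|2L-1|)×S = (1-|-0.68|)×0.86 = 0.2752
H' = H/60 = 50/60 ≈ 0.8333; X = C×(1-|H' mod 2 - 1|) ≈ 0.2293
m = L - C/2 = 0.16 - 0.1376 = 0.0224
Sector ⌊H'⌋ = 0 → (R',G',B') = (0.2752, ≈0.2293, 0.0)
RGB = ((R'+m)×255, (G'+m)×255, (B'+m)×255) = (75.888, 64.192, 5.712)
Round half up → RGB(76, 64, 6)


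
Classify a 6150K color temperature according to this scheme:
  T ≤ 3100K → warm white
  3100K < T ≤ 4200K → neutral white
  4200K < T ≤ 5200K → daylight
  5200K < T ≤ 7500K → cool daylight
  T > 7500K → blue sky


Temperature: 6150K
5200K < 6150K ≤ 7500K → cool daylight
Classification: cool daylight


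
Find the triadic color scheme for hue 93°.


Triadic: equally spaced at 120° intervals
H1 = 93°
H2 = (93 + 120) mod 360 = 213°
H3 = (93 + 240) mod 360 = 333°
Triadic = 93°, 213°, 333°


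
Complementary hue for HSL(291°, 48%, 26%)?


Complement = opposite side of color wheel = hue + 180°
H' = (291 + 180) mod 360 = 111°
S and L unchanged.
= HSL(111°, 48%, 26%)


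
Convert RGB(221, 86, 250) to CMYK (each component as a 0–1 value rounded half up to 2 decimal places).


R'=221/255≈0.8667, G'=86/255≈0.3373, B'=250/255≈0.9804
K = 1 - max(R',G',B') = 1 - 250/255 = 5/255 = 0.01960… → 0.02
(1-R'-K)/(1-K) simplifies to (max-R)/max with max = 250:
C = (250-221)/250 = 29/250 = 0.116 → 0.12
M = (250-86)/250 = 164/250 = 0.656 → 0.66
Y = (250-250)/250 = 0/250 = 0 → 0.00
= CMYK(0.12, 0.66, 0.00, 0.02)


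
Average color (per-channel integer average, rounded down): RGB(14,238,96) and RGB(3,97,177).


Midpoint: each channel = ⌊(C₁+C₂)/2⌋
R: ⌊(14+3)/2⌋ = 8
G: ⌊(238+97)/2⌋ = 167
B: ⌊(96+177)/2⌋ = 136
= RGB(8, 167, 136)


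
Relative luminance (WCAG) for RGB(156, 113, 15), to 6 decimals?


Linearize each channel (sRGB transfer function): c = v/255; c_lin = c/12.92 if c ≤ 0.04045, else ((c+0.055)/1.055)^2.4
  R: 156/255 ≈ 0.611765 > 0.04045 → ((0.611765+0.055)/1.055)^2.4 ≈ 0.332452
  G: 113/255 ≈ 0.443137 > 0.04045 → ((0.443137+0.055)/1.055)^2.4 ≈ 0.165132
  B: 15/255 ≈ 0.058824 > 0.04045 → ((0.058824+0.055)/1.055)^2.4 ≈ 0.004777
R_lin = 0.332452, G_lin = 0.165132, B_lin = 0.004777
L = 0.2126×R + 0.7152×G + 0.0722×B
L = 0.2126×0.332452 + 0.7152×0.165132 + 0.0722×0.004777
L ≈ 0.189127


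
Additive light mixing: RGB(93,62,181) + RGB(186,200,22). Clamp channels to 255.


Additive: each channel = min(255, C₁+C₂)
R: 93+186 = 279 → 255
G: 62+200 = 262 → 255
B: 181+22 = 203 → 203
= RGB(255, 255, 203)


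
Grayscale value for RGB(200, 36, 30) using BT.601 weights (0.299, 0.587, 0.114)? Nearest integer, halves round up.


Gray = 0.299×R + 0.587×G + 0.114×B
Gray = 0.299×200 + 0.587×36 + 0.114×30
Gray = 59.800 + 21.132 + 3.420
Gray = 84.352 → round half up → 84
Gray = 84


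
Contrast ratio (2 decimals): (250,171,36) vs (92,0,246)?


Linearize each sRGB channel c=v/255: c/12.92 if c ≤ 0.04045 else ((c+0.055)/1.055)^2.4
L = 0.2126×R_lin + 0.7152×G_lin + 0.0722×B_lin
Color 1 (250,171,36):
  R=250: 250/255≈0.9804 > 0.04045 → ((0.9804+0.055)/1.055)^2.4 ≈ 0.95597
  G=171: 171/255≈0.6706 > 0.04045 → ((0.6706+0.055)/1.055)^2.4 ≈ 0.40724
  B=36: 36/255≈0.1412 > 0.04045 → ((0.1412+0.055)/1.055)^2.4 ≈ 0.01764
  L1 = 0.2126×0.95597 + 0.7152×0.40724 + 0.0722×0.01764 ≈ 0.49577
Color 2 (92,0,246):
  R=92: 92/255≈0.3608 > 0.04045 → ((0.3608+0.055)/1.055)^2.4 ≈ 0.10702
  G=0: 0/255≈0.0000 ≤ 0.04045 → 0.0000/12.92 ≈ 0.00000
  B=246: 246/255≈0.9647 > 0.04045 → ((0.9647+0.055)/1.055)^2.4 ≈ 0.92158
  L2 = 0.2126×0.10702 + 0.7152×0.00000 + 0.0722×0.92158 ≈ 0.08929
Lighter = 0.49577, Darker = 0.08929
Ratio = (L_lighter + 0.05) / (L_darker + 0.05)
Ratio = (0.49577 + 0.05) / (0.08929 + 0.05) = 0.54577 / 0.13929 ≈ 3.9182
Ratio ≈ 3.92:1


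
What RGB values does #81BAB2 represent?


81 → 129 (R)
BA → 186 (G)
B2 → 178 (B)
= RGB(129, 186, 178)


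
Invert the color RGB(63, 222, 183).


Invert: (255-R, 255-G, 255-B)
R: 255-63 = 192
G: 255-222 = 33
B: 255-183 = 72
= RGB(192, 33, 72)


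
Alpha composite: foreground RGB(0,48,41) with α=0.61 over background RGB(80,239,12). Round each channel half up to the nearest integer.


C = α×F + (1-α)×B, with 1-α = 0.39
R: 0.61×0 + 0.39×80 = 0.00 + 31.20 = 31.20 → 31
G: 0.61×48 + 0.39×239 = 29.28 + 93.21 = 122.49 → 122
B: 0.61×41 + 0.39×12 = 25.01 + 4.68 = 29.69 → 30
= RGB(31, 122, 30)


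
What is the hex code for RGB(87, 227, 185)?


R = 87 → 57 (hex)
G = 227 → E3 (hex)
B = 185 → B9 (hex)
Hex = #57E3B9


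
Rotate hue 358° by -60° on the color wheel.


New hue = (H + rotation) mod 360
New hue = (358 -60) mod 360
= 298 mod 360
= 298°
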